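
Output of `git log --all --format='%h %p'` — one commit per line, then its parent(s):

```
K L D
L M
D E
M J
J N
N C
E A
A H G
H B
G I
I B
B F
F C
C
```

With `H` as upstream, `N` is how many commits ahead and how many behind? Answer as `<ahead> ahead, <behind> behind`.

Reachable from N: {C, N}.
Reachable from H: {B, C, F, H}.
Only in N's history (ahead): {N} — 1.
Only in H's history (behind): {B, F, H} — 3.

1 ahead, 3 behind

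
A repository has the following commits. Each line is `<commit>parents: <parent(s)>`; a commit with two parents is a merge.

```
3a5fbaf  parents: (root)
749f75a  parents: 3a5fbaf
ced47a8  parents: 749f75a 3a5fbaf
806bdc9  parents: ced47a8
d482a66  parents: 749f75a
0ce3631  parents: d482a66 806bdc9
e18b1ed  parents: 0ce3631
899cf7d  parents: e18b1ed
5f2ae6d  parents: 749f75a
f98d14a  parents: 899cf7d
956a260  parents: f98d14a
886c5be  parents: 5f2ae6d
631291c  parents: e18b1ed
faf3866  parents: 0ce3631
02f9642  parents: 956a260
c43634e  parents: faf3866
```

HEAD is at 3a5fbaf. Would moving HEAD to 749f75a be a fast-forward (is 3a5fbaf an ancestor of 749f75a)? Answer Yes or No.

A fast-forward from 3a5fbaf to 749f75a is possible iff 3a5fbaf is an ancestor of 749f75a.
Ancestors of 749f75a: {3a5fbaf, 749f75a}.
3a5fbaf is among them, so fast-forward is possible.

Yes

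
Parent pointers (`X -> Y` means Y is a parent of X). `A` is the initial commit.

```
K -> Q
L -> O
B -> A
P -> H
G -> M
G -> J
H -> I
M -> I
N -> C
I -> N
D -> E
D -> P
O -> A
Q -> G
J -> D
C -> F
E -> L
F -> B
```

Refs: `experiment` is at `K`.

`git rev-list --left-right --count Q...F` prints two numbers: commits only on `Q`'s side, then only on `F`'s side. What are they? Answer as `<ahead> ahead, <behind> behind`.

Reachable from Q: {A, B, C, D, E, F, G, H, I, J, L, M, N, O, P, Q}.
Reachable from F: {A, B, F}.
Only in Q's history (ahead): {C, D, E, G, H, I, J, L, M, N, O, P, Q} — 13.
Only in F's history (behind): {} — 0.

13 ahead, 0 behind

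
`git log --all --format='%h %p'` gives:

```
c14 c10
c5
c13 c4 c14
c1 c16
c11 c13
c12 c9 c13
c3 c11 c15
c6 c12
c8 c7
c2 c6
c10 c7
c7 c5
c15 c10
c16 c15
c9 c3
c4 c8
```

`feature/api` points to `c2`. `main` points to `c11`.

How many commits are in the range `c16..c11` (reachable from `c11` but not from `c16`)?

Reachable from c11: {c10, c11, c13, c14, c4, c5, c7, c8}.
Reachable from c16: {c10, c15, c16, c5, c7}.
In c11's history but not c16's: {c11, c13, c14, c4, c8} — 5 commits.

5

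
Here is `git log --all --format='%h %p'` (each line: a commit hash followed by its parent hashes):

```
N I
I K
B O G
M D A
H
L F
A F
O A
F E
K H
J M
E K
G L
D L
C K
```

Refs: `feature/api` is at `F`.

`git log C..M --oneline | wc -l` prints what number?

Reachable from M: {A, D, E, F, H, K, L, M}.
Reachable from C: {C, H, K}.
In M's history but not C's: {A, D, E, F, L, M} — 6 commits.

6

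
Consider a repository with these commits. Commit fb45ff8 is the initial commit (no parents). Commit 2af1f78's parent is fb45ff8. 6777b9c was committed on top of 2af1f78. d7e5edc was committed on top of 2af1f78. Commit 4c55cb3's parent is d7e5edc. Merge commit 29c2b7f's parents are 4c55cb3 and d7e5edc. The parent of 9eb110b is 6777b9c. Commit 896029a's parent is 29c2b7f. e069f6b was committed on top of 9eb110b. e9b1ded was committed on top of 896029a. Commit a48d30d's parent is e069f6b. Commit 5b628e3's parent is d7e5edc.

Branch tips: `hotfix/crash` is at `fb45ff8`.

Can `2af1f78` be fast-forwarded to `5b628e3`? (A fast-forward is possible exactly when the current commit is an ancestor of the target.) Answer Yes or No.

A fast-forward from 2af1f78 to 5b628e3 is possible iff 2af1f78 is an ancestor of 5b628e3.
Ancestors of 5b628e3: {2af1f78, 5b628e3, d7e5edc, fb45ff8}.
2af1f78 is among them, so fast-forward is possible.

Yes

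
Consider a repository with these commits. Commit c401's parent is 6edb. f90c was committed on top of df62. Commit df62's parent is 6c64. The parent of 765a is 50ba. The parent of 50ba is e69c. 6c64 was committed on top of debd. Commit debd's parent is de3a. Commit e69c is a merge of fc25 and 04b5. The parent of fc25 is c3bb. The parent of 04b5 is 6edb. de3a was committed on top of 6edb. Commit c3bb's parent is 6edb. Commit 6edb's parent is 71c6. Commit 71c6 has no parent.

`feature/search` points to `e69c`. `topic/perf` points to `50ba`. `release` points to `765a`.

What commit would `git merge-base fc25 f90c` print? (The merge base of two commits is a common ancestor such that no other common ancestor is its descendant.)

6edb

Ancestors of fc25: {6edb, 71c6, c3bb, fc25}.
Ancestors of f90c: {6c64, 6edb, 71c6, de3a, debd, df62, f90c}.
Common ancestors: {6edb, 71c6}.
Among these, 6edb is not an ancestor of any other common ancestor — it is the merge base.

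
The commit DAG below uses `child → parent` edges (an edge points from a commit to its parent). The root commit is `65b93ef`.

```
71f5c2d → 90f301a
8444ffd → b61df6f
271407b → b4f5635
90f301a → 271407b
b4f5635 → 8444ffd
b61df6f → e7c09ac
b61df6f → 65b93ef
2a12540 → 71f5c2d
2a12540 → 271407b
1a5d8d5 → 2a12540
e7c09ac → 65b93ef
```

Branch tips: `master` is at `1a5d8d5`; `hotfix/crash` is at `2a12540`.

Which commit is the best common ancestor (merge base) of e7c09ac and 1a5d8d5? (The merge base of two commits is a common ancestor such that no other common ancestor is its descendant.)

e7c09ac

Ancestors of e7c09ac: {65b93ef, e7c09ac}.
Ancestors of 1a5d8d5: {1a5d8d5, 271407b, 2a12540, 65b93ef, 71f5c2d, 8444ffd, 90f301a, b4f5635, b61df6f, e7c09ac}.
Common ancestors: {65b93ef, e7c09ac}.
Among these, e7c09ac is not an ancestor of any other common ancestor — it is the merge base.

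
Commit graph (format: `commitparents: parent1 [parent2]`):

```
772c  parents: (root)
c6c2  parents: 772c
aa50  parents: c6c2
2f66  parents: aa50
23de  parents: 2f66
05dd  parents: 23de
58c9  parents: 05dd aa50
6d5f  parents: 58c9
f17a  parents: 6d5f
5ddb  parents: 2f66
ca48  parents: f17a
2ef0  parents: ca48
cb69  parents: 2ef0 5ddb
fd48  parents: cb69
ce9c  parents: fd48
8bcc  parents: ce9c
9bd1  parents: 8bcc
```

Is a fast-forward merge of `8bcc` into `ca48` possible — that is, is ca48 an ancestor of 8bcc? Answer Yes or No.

Yes

A fast-forward from ca48 to 8bcc is possible iff ca48 is an ancestor of 8bcc.
Ancestors of 8bcc: {05dd, 23de, 2ef0, 2f66, 58c9, 5ddb, 6d5f, 772c, 8bcc, aa50, c6c2, ca48, cb69, ce9c, f17a, fd48}.
ca48 is among them, so fast-forward is possible.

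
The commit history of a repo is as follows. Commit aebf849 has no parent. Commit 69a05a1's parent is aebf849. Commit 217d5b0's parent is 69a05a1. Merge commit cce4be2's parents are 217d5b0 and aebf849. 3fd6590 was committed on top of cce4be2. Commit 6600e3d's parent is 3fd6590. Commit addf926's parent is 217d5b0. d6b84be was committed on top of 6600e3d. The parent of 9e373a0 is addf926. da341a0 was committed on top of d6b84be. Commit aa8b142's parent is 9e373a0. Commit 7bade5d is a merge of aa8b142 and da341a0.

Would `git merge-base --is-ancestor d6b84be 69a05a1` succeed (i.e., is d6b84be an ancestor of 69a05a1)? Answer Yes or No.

Ancestors of 69a05a1: {69a05a1, aebf849}.
d6b84be is not in that set, so it is not an ancestor of 69a05a1.

No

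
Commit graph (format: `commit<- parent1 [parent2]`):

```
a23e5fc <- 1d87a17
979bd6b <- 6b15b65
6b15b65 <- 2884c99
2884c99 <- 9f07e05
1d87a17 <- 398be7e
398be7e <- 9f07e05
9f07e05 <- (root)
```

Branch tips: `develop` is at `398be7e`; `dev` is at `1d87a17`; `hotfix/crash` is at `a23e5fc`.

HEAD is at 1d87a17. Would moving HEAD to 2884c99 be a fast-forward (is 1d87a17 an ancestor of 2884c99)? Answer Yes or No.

A fast-forward from 1d87a17 to 2884c99 is possible iff 1d87a17 is an ancestor of 2884c99.
Ancestors of 2884c99: {2884c99, 9f07e05}.
1d87a17 is not among them, so fast-forward is not possible.

No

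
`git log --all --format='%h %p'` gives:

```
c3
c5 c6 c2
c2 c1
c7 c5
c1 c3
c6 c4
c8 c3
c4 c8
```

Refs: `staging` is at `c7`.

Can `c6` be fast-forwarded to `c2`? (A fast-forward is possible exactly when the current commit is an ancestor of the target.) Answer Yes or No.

A fast-forward from c6 to c2 is possible iff c6 is an ancestor of c2.
Ancestors of c2: {c1, c2, c3}.
c6 is not among them, so fast-forward is not possible.

No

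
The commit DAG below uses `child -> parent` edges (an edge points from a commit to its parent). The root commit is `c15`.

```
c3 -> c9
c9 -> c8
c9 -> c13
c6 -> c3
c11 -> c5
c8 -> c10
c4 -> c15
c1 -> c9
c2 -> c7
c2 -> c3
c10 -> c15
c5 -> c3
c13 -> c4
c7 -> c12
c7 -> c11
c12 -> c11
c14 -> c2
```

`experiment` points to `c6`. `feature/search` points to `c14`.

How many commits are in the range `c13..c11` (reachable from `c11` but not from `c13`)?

Reachable from c11: {c10, c11, c13, c15, c3, c4, c5, c8, c9}.
Reachable from c13: {c13, c15, c4}.
In c11's history but not c13's: {c10, c11, c3, c5, c8, c9} — 6 commits.

6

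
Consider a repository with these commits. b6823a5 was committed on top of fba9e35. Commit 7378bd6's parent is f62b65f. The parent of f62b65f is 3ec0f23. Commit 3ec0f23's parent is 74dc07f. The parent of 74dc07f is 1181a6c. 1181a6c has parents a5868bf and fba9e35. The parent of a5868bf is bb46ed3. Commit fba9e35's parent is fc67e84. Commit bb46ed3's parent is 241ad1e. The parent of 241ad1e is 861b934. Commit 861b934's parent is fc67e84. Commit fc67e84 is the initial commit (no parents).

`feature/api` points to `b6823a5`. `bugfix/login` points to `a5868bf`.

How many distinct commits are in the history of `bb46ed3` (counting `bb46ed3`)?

4

Walking parent pointers from bb46ed3: reachable set = {241ad1e, 861b934, bb46ed3, fc67e84}.
That is 4 commits.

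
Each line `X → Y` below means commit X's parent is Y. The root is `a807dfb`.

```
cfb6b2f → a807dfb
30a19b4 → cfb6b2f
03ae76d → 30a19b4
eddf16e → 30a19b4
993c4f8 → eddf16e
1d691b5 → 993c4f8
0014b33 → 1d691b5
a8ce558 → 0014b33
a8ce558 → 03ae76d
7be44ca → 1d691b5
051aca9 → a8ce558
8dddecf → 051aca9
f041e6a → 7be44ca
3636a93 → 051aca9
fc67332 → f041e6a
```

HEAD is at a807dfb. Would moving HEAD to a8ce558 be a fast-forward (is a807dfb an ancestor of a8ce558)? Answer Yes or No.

Yes

A fast-forward from a807dfb to a8ce558 is possible iff a807dfb is an ancestor of a8ce558.
Ancestors of a8ce558: {0014b33, 03ae76d, 1d691b5, 30a19b4, 993c4f8, a807dfb, a8ce558, cfb6b2f, eddf16e}.
a807dfb is among them, so fast-forward is possible.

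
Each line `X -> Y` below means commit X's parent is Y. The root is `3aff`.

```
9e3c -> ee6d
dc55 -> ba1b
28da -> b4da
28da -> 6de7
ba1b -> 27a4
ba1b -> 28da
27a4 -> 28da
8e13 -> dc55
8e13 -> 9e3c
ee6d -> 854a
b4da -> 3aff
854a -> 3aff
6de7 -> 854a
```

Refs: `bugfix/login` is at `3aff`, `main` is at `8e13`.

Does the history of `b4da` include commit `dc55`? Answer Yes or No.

No

Ancestors of b4da: {3aff, b4da}.
dc55 is not in that set, so it is not an ancestor of b4da.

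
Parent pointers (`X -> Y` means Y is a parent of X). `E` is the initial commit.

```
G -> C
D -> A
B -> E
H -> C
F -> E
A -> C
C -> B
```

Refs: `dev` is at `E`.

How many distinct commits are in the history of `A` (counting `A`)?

Walking parent pointers from A: reachable set = {A, B, C, E}.
That is 4 commits.

4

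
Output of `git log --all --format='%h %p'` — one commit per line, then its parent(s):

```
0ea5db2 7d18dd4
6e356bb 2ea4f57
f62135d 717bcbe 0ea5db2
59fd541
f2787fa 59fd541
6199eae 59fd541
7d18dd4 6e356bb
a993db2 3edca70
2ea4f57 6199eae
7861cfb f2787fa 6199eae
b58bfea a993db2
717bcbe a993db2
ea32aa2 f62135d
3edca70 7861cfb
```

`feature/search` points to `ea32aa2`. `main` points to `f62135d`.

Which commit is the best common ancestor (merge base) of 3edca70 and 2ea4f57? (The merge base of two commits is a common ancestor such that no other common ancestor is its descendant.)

Ancestors of 3edca70: {3edca70, 59fd541, 6199eae, 7861cfb, f2787fa}.
Ancestors of 2ea4f57: {2ea4f57, 59fd541, 6199eae}.
Common ancestors: {59fd541, 6199eae}.
Among these, 6199eae is not an ancestor of any other common ancestor — it is the merge base.

6199eae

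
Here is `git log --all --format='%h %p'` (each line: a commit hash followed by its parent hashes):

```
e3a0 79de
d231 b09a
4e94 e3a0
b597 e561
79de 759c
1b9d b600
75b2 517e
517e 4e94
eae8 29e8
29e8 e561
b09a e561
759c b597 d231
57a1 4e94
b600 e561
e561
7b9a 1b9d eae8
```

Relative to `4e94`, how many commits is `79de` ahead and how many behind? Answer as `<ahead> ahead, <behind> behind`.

Reachable from 79de: {759c, 79de, b09a, b597, d231, e561}.
Reachable from 4e94: {4e94, 759c, 79de, b09a, b597, d231, e3a0, e561}.
Only in 79de's history (ahead): {} — 0.
Only in 4e94's history (behind): {4e94, e3a0} — 2.

0 ahead, 2 behind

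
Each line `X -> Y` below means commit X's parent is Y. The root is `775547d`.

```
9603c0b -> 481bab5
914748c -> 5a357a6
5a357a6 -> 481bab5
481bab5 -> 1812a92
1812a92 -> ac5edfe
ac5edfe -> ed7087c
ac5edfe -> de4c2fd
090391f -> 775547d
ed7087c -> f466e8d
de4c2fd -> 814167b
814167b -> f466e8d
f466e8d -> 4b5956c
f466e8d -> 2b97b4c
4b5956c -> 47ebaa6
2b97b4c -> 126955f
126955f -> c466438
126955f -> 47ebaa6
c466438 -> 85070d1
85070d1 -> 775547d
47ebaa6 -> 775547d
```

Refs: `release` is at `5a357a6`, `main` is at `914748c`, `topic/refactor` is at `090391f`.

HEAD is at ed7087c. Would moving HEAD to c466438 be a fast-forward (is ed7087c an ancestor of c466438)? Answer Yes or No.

No

A fast-forward from ed7087c to c466438 is possible iff ed7087c is an ancestor of c466438.
Ancestors of c466438: {775547d, 85070d1, c466438}.
ed7087c is not among them, so fast-forward is not possible.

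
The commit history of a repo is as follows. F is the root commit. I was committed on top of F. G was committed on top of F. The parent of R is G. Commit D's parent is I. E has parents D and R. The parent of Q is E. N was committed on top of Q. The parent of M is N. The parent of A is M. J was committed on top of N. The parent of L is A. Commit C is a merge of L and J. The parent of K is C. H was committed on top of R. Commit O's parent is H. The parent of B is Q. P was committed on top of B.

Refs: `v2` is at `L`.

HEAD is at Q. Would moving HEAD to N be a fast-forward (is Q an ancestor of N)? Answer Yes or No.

A fast-forward from Q to N is possible iff Q is an ancestor of N.
Ancestors of N: {D, E, F, G, I, N, Q, R}.
Q is among them, so fast-forward is possible.

Yes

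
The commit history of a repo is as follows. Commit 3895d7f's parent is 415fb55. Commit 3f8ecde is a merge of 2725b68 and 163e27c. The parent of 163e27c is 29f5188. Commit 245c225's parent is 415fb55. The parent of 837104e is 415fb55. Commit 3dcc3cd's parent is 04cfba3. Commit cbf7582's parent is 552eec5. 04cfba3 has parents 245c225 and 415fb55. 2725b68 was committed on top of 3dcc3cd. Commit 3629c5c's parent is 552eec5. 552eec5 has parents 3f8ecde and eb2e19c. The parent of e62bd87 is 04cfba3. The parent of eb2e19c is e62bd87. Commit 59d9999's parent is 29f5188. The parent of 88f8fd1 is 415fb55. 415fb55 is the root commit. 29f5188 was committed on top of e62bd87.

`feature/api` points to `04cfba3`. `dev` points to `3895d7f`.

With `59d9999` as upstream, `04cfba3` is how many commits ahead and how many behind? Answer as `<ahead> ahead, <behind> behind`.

Reachable from 04cfba3: {04cfba3, 245c225, 415fb55}.
Reachable from 59d9999: {04cfba3, 245c225, 29f5188, 415fb55, 59d9999, e62bd87}.
Only in 04cfba3's history (ahead): {} — 0.
Only in 59d9999's history (behind): {29f5188, 59d9999, e62bd87} — 3.

0 ahead, 3 behind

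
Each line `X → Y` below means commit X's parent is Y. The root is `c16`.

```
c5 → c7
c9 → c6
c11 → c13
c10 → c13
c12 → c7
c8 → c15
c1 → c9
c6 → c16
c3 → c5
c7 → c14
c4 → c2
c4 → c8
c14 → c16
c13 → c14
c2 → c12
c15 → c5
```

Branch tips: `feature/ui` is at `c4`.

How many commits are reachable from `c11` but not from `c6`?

Reachable from c11: {c11, c13, c14, c16}.
Reachable from c6: {c16, c6}.
In c11's history but not c6's: {c11, c13, c14} — 3 commits.

3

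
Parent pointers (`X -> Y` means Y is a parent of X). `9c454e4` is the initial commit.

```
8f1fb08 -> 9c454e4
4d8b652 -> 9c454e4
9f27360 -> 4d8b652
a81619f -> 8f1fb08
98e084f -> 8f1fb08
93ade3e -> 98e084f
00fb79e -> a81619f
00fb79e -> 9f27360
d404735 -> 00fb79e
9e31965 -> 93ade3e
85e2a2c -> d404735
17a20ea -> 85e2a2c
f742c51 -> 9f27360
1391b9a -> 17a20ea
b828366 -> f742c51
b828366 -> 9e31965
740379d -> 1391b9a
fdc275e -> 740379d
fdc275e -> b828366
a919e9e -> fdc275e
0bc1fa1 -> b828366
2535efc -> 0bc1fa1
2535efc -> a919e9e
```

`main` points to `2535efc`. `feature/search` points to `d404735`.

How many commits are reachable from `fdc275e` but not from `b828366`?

Reachable from fdc275e: {00fb79e, 1391b9a, 17a20ea, 4d8b652, 740379d, 85e2a2c, 8f1fb08, 93ade3e, 98e084f, 9c454e4, 9e31965, 9f27360, a81619f, b828366, d404735, f742c51, fdc275e}.
Reachable from b828366: {4d8b652, 8f1fb08, 93ade3e, 98e084f, 9c454e4, 9e31965, 9f27360, b828366, f742c51}.
In fdc275e's history but not b828366's: {00fb79e, 1391b9a, 17a20ea, 740379d, 85e2a2c, a81619f, d404735, fdc275e} — 8 commits.

8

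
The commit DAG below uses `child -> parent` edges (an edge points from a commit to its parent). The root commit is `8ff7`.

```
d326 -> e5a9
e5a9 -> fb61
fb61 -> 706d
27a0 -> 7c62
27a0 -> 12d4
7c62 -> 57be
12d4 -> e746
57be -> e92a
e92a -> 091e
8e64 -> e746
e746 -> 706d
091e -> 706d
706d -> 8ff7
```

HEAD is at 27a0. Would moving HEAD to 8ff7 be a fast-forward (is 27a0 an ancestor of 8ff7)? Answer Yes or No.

A fast-forward from 27a0 to 8ff7 is possible iff 27a0 is an ancestor of 8ff7.
Ancestors of 8ff7: {8ff7}.
27a0 is not among them, so fast-forward is not possible.

No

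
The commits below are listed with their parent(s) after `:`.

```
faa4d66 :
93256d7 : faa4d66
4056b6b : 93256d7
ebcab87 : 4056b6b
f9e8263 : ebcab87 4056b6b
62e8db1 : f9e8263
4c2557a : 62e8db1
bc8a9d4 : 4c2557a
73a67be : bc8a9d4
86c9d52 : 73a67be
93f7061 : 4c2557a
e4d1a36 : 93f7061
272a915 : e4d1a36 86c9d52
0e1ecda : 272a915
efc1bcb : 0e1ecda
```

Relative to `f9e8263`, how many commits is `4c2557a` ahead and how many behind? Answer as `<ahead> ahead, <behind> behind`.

Reachable from 4c2557a: {4056b6b, 4c2557a, 62e8db1, 93256d7, ebcab87, f9e8263, faa4d66}.
Reachable from f9e8263: {4056b6b, 93256d7, ebcab87, f9e8263, faa4d66}.
Only in 4c2557a's history (ahead): {4c2557a, 62e8db1} — 2.
Only in f9e8263's history (behind): {} — 0.

2 ahead, 0 behind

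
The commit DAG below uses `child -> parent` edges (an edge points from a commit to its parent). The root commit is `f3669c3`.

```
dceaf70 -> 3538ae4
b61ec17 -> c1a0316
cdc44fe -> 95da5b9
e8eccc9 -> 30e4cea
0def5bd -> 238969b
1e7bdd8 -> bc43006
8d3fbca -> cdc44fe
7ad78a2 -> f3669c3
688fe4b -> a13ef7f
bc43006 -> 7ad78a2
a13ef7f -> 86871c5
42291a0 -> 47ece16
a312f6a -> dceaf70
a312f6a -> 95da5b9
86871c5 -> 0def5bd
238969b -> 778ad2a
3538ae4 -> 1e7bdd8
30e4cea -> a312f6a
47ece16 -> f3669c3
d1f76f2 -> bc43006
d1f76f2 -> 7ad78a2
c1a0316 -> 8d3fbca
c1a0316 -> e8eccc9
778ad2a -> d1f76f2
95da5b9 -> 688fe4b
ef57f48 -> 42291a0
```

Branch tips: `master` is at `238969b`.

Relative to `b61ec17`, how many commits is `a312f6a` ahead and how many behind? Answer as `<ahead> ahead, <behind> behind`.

0 ahead, 6 behind

Reachable from a312f6a: {0def5bd, 1e7bdd8, 238969b, 3538ae4, 688fe4b, 778ad2a, 7ad78a2, 86871c5, 95da5b9, a13ef7f, a312f6a, bc43006, d1f76f2, dceaf70, f3669c3}.
Reachable from b61ec17: {0def5bd, 1e7bdd8, 238969b, 30e4cea, 3538ae4, 688fe4b, 778ad2a, 7ad78a2, 86871c5, 8d3fbca, 95da5b9, a13ef7f, a312f6a, b61ec17, bc43006, c1a0316, cdc44fe, d1f76f2, dceaf70, e8eccc9, f3669c3}.
Only in a312f6a's history (ahead): {} — 0.
Only in b61ec17's history (behind): {30e4cea, 8d3fbca, b61ec17, c1a0316, cdc44fe, e8eccc9} — 6.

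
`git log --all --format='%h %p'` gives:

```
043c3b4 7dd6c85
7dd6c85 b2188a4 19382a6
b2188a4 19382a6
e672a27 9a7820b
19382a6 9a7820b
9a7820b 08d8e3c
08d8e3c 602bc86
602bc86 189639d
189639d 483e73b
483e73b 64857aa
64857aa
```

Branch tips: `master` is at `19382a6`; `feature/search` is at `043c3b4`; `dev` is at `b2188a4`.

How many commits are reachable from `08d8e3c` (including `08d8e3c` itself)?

5

Walking parent pointers from 08d8e3c: reachable set = {08d8e3c, 189639d, 483e73b, 602bc86, 64857aa}.
That is 5 commits.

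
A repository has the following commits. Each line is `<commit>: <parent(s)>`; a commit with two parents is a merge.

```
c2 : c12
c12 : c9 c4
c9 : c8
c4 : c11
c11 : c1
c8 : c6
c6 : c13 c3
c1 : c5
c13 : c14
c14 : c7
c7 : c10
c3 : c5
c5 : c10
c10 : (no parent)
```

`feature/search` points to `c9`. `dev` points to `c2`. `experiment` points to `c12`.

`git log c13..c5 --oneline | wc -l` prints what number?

Reachable from c5: {c10, c5}.
Reachable from c13: {c10, c13, c14, c7}.
In c5's history but not c13's: {c5} — 1 commit.

1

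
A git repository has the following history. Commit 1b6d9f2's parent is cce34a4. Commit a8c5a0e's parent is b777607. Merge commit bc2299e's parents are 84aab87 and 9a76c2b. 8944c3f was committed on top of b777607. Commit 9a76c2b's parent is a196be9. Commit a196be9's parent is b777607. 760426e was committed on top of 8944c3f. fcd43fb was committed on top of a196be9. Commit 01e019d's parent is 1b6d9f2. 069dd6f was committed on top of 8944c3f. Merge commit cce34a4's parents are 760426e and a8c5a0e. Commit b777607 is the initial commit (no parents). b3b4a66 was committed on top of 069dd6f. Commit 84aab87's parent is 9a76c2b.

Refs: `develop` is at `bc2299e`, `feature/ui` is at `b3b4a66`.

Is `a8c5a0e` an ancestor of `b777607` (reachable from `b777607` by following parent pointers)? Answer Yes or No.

Ancestors of b777607: {b777607}.
a8c5a0e is not in that set, so it is not an ancestor of b777607.

No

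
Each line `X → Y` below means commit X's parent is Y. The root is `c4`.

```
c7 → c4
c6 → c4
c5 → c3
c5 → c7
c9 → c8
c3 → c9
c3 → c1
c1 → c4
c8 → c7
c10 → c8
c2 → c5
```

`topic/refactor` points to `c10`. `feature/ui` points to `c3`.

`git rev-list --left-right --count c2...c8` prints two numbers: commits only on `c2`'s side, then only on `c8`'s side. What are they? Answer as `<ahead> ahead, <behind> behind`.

Reachable from c2: {c1, c2, c3, c4, c5, c7, c8, c9}.
Reachable from c8: {c4, c7, c8}.
Only in c2's history (ahead): {c1, c2, c3, c5, c9} — 5.
Only in c8's history (behind): {} — 0.

5 ahead, 0 behind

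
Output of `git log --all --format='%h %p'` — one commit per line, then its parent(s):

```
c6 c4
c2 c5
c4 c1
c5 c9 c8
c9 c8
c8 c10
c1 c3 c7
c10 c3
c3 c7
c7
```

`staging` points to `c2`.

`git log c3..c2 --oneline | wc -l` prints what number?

5

Reachable from c2: {c10, c2, c3, c5, c7, c8, c9}.
Reachable from c3: {c3, c7}.
In c2's history but not c3's: {c10, c2, c5, c8, c9} — 5 commits.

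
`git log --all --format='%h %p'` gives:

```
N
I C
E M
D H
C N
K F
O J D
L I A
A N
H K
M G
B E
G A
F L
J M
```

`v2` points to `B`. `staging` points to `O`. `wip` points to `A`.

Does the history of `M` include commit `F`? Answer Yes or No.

No

Ancestors of M: {A, G, M, N}.
F is not in that set, so it is not an ancestor of M.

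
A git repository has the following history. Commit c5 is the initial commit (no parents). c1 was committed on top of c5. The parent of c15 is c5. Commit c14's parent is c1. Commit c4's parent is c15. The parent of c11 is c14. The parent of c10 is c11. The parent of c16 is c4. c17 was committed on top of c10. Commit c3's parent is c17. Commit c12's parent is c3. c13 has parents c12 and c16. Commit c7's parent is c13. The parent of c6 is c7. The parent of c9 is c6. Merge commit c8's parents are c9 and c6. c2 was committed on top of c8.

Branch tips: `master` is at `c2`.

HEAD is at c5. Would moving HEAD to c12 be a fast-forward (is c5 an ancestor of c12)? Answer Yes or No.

A fast-forward from c5 to c12 is possible iff c5 is an ancestor of c12.
Ancestors of c12: {c1, c10, c11, c12, c14, c17, c3, c5}.
c5 is among them, so fast-forward is possible.

Yes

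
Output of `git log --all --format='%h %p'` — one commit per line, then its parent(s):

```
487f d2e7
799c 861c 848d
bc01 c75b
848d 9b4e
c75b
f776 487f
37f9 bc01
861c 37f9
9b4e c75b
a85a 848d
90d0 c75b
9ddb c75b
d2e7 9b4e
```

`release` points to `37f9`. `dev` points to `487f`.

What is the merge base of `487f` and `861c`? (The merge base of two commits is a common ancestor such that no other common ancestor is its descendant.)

c75b

Ancestors of 487f: {487f, 9b4e, c75b, d2e7}.
Ancestors of 861c: {37f9, 861c, bc01, c75b}.
Common ancestors: {c75b}.
The only common ancestor is c75b, so it is the merge base.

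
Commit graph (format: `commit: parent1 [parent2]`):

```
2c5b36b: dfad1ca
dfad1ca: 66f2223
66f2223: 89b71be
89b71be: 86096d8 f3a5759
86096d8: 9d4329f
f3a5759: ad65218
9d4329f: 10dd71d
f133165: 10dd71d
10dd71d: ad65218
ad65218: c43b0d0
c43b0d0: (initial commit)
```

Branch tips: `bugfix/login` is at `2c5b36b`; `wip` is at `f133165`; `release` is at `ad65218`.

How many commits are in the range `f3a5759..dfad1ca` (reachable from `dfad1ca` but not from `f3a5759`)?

Reachable from dfad1ca: {10dd71d, 66f2223, 86096d8, 89b71be, 9d4329f, ad65218, c43b0d0, dfad1ca, f3a5759}.
Reachable from f3a5759: {ad65218, c43b0d0, f3a5759}.
In dfad1ca's history but not f3a5759's: {10dd71d, 66f2223, 86096d8, 89b71be, 9d4329f, dfad1ca} — 6 commits.

6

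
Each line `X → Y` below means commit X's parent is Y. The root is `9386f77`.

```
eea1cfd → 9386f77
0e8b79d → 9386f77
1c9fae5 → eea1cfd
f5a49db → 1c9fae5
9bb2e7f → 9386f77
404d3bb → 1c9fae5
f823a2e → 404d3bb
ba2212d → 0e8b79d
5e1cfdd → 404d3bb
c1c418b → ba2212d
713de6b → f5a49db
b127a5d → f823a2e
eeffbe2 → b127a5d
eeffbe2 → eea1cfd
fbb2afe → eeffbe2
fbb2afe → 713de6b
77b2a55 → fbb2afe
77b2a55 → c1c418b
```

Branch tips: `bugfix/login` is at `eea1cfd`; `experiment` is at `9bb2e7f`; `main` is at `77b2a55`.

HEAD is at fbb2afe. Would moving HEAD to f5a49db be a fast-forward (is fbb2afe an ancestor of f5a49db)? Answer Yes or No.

No

A fast-forward from fbb2afe to f5a49db is possible iff fbb2afe is an ancestor of f5a49db.
Ancestors of f5a49db: {1c9fae5, 9386f77, eea1cfd, f5a49db}.
fbb2afe is not among them, so fast-forward is not possible.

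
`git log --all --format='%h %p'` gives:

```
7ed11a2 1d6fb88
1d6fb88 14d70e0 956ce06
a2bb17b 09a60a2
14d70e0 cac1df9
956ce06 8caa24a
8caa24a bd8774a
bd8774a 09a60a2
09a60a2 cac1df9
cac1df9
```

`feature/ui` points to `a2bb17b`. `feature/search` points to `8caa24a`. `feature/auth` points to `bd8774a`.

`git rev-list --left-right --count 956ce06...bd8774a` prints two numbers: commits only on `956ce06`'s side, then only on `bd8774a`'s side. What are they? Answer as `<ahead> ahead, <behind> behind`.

Reachable from 956ce06: {09a60a2, 8caa24a, 956ce06, bd8774a, cac1df9}.
Reachable from bd8774a: {09a60a2, bd8774a, cac1df9}.
Only in 956ce06's history (ahead): {8caa24a, 956ce06} — 2.
Only in bd8774a's history (behind): {} — 0.

2 ahead, 0 behind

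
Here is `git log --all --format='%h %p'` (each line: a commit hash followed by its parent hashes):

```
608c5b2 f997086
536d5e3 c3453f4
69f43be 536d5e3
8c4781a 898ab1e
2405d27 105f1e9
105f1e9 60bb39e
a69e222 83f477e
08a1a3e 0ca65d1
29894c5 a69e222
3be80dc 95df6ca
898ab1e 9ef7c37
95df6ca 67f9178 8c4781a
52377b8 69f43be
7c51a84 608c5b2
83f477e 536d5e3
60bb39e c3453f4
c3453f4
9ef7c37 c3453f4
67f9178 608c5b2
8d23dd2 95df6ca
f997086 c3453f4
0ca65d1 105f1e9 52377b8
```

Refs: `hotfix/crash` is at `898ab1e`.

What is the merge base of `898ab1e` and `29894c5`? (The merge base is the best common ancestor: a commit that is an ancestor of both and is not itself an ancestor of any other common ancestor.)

c3453f4

Ancestors of 898ab1e: {898ab1e, 9ef7c37, c3453f4}.
Ancestors of 29894c5: {29894c5, 536d5e3, 83f477e, a69e222, c3453f4}.
Common ancestors: {c3453f4}.
The only common ancestor is c3453f4, so it is the merge base.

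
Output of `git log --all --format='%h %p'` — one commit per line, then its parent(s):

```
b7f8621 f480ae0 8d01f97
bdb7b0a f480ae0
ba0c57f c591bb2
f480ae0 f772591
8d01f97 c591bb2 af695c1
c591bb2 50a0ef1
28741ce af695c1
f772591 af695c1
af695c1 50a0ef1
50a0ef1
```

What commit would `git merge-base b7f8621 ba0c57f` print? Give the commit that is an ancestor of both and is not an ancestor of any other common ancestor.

Ancestors of b7f8621: {50a0ef1, 8d01f97, af695c1, b7f8621, c591bb2, f480ae0, f772591}.
Ancestors of ba0c57f: {50a0ef1, ba0c57f, c591bb2}.
Common ancestors: {50a0ef1, c591bb2}.
Among these, c591bb2 is not an ancestor of any other common ancestor — it is the merge base.

c591bb2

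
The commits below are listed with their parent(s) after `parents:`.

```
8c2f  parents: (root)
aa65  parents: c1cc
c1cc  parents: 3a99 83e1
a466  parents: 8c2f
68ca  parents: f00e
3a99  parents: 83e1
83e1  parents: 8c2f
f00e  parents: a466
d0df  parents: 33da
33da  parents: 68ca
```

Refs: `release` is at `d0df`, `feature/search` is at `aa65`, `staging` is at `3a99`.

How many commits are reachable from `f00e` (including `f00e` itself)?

3

Walking parent pointers from f00e: reachable set = {8c2f, a466, f00e}.
That is 3 commits.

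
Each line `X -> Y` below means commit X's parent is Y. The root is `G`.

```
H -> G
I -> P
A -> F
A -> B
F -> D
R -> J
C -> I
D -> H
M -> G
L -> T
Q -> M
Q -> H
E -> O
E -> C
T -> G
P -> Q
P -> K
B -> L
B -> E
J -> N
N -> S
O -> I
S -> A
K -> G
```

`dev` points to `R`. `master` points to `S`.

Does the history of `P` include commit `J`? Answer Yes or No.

No

Ancestors of P: {G, H, K, M, P, Q}.
J is not in that set, so it is not an ancestor of P.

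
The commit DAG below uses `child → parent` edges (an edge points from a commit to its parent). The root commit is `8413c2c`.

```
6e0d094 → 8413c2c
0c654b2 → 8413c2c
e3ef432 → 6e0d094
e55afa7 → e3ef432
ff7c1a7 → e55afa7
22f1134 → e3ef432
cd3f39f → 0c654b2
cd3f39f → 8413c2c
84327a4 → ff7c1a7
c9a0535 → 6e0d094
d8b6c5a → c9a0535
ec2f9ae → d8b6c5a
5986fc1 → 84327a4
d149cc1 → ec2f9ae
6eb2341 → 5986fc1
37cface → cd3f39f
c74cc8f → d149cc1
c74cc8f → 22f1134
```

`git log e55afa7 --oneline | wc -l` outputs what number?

Walking parent pointers from e55afa7: reachable set = {6e0d094, 8413c2c, e3ef432, e55afa7}.
That is 4 commits.

4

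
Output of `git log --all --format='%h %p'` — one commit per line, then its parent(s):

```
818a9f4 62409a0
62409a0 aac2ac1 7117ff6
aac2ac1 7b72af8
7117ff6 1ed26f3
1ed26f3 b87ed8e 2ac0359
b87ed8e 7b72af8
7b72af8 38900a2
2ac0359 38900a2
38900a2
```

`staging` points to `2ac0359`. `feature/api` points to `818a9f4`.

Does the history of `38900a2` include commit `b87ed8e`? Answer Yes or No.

Ancestors of 38900a2: {38900a2}.
b87ed8e is not in that set, so it is not an ancestor of 38900a2.

No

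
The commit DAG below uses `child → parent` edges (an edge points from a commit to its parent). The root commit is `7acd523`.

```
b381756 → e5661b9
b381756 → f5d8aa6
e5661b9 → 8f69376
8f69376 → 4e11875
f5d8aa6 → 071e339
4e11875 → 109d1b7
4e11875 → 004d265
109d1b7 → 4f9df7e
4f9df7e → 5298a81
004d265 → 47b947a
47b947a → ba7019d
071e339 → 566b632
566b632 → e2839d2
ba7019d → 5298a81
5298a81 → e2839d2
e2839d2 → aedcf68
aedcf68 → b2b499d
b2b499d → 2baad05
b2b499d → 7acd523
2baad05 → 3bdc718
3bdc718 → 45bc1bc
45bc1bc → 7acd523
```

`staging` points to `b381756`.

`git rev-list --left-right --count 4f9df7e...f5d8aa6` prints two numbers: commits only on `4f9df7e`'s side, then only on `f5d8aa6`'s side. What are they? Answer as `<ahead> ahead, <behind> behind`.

2 ahead, 3 behind

Reachable from 4f9df7e: {2baad05, 3bdc718, 45bc1bc, 4f9df7e, 5298a81, 7acd523, aedcf68, b2b499d, e2839d2}.
Reachable from f5d8aa6: {071e339, 2baad05, 3bdc718, 45bc1bc, 566b632, 7acd523, aedcf68, b2b499d, e2839d2, f5d8aa6}.
Only in 4f9df7e's history (ahead): {4f9df7e, 5298a81} — 2.
Only in f5d8aa6's history (behind): {071e339, 566b632, f5d8aa6} — 3.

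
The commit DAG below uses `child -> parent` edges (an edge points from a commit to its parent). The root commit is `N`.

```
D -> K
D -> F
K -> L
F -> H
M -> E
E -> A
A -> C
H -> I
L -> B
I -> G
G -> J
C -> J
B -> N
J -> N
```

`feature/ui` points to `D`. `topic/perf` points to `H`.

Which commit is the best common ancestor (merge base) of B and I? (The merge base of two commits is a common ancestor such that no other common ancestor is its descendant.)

Ancestors of B: {B, N}.
Ancestors of I: {G, I, J, N}.
Common ancestors: {N}.
The only common ancestor is N, so it is the merge base.

N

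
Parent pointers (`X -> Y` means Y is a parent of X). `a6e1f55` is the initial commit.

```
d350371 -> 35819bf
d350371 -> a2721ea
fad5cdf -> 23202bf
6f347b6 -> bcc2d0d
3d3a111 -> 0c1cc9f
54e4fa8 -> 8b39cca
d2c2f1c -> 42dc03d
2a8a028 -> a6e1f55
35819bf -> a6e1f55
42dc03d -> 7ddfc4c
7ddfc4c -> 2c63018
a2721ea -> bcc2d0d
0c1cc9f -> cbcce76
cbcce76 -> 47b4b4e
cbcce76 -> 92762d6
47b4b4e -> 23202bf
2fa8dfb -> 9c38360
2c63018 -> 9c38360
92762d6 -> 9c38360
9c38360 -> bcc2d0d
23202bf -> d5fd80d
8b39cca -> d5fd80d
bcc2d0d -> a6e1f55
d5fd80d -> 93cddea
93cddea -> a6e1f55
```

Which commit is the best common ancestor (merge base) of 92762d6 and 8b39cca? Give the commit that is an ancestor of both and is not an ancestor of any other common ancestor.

Ancestors of 92762d6: {92762d6, 9c38360, a6e1f55, bcc2d0d}.
Ancestors of 8b39cca: {8b39cca, 93cddea, a6e1f55, d5fd80d}.
Common ancestors: {a6e1f55}.
The only common ancestor is a6e1f55, so it is the merge base.

a6e1f55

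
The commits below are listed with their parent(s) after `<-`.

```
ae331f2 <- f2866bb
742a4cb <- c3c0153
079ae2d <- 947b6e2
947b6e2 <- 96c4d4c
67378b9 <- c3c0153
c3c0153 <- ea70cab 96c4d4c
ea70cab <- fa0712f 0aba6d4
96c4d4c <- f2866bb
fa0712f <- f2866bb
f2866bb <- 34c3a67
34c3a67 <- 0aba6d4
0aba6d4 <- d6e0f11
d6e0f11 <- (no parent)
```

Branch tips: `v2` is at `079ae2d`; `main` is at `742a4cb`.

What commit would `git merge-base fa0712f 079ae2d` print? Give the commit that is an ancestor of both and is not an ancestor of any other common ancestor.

Ancestors of fa0712f: {0aba6d4, 34c3a67, d6e0f11, f2866bb, fa0712f}.
Ancestors of 079ae2d: {079ae2d, 0aba6d4, 34c3a67, 947b6e2, 96c4d4c, d6e0f11, f2866bb}.
Common ancestors: {0aba6d4, 34c3a67, d6e0f11, f2866bb}.
Among these, f2866bb is not an ancestor of any other common ancestor — it is the merge base.

f2866bb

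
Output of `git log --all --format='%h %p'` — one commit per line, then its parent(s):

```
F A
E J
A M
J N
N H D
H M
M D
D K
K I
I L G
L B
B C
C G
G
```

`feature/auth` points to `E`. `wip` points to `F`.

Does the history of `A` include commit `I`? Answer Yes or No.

Ancestors of A (commits reachable by following parents): {A, B, C, D, G, I, K, L, M}.
I is in that set, so it is an ancestor of A.

Yes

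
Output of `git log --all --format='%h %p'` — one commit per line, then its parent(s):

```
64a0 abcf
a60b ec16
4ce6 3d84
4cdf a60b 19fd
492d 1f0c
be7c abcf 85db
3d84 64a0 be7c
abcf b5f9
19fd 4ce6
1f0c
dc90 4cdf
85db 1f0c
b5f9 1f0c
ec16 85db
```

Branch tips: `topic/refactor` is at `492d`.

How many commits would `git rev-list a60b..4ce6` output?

Reachable from 4ce6: {1f0c, 3d84, 4ce6, 64a0, 85db, abcf, b5f9, be7c}.
Reachable from a60b: {1f0c, 85db, a60b, ec16}.
In 4ce6's history but not a60b's: {3d84, 4ce6, 64a0, abcf, b5f9, be7c} — 6 commits.

6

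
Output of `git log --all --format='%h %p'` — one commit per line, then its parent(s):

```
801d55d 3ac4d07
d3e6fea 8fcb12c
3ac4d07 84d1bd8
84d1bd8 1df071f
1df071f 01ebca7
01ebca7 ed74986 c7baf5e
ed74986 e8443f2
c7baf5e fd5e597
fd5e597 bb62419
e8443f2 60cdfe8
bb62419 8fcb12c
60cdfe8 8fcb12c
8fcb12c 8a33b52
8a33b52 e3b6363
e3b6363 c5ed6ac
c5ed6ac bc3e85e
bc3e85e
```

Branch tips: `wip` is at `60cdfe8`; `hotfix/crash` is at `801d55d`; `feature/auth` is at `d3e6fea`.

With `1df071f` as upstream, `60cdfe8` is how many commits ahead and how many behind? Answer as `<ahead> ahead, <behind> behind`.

Reachable from 60cdfe8: {60cdfe8, 8a33b52, 8fcb12c, bc3e85e, c5ed6ac, e3b6363}.
Reachable from 1df071f: {01ebca7, 1df071f, 60cdfe8, 8a33b52, 8fcb12c, bb62419, bc3e85e, c5ed6ac, c7baf5e, e3b6363, e8443f2, ed74986, fd5e597}.
Only in 60cdfe8's history (ahead): {} — 0.
Only in 1df071f's history (behind): {01ebca7, 1df071f, bb62419, c7baf5e, e8443f2, ed74986, fd5e597} — 7.

0 ahead, 7 behind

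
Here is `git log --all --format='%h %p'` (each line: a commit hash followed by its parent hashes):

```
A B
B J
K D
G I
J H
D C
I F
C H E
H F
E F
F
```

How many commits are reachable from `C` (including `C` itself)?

4

Walking parent pointers from C: reachable set = {C, E, F, H}.
That is 4 commits.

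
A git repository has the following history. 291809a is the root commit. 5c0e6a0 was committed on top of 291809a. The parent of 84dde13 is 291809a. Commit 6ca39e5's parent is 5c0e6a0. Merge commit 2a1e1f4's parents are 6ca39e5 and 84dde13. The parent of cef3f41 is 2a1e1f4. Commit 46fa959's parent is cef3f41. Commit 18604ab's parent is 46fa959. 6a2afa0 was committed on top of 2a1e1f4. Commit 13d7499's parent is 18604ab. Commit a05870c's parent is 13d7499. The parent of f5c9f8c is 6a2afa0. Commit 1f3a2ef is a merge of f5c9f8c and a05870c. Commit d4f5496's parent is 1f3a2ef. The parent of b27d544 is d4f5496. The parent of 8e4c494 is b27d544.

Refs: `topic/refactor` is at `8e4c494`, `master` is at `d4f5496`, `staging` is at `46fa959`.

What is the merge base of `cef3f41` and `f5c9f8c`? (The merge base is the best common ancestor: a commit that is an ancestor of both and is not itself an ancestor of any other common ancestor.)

Ancestors of cef3f41: {291809a, 2a1e1f4, 5c0e6a0, 6ca39e5, 84dde13, cef3f41}.
Ancestors of f5c9f8c: {291809a, 2a1e1f4, 5c0e6a0, 6a2afa0, 6ca39e5, 84dde13, f5c9f8c}.
Common ancestors: {291809a, 2a1e1f4, 5c0e6a0, 6ca39e5, 84dde13}.
Among these, 2a1e1f4 is not an ancestor of any other common ancestor — it is the merge base.

2a1e1f4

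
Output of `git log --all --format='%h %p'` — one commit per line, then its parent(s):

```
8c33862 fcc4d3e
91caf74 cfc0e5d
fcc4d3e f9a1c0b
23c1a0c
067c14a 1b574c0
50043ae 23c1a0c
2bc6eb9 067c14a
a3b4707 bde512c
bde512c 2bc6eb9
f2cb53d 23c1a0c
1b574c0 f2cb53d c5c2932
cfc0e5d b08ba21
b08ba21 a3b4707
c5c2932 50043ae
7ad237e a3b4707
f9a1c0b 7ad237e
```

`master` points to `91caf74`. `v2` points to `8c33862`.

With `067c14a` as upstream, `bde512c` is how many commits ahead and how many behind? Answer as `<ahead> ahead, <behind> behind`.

Reachable from bde512c: {067c14a, 1b574c0, 23c1a0c, 2bc6eb9, 50043ae, bde512c, c5c2932, f2cb53d}.
Reachable from 067c14a: {067c14a, 1b574c0, 23c1a0c, 50043ae, c5c2932, f2cb53d}.
Only in bde512c's history (ahead): {2bc6eb9, bde512c} — 2.
Only in 067c14a's history (behind): {} — 0.

2 ahead, 0 behind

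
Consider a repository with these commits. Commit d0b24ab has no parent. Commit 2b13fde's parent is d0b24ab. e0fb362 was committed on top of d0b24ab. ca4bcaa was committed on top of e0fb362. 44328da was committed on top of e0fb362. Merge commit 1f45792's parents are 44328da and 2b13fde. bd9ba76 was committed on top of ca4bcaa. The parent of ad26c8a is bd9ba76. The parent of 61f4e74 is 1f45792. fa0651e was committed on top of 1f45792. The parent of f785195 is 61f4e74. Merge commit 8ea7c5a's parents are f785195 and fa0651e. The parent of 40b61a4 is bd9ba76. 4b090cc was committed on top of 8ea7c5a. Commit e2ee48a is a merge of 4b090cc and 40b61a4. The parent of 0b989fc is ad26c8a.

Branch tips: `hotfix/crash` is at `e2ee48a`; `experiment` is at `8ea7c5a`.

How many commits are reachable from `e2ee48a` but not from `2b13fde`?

12

Reachable from e2ee48a: {1f45792, 2b13fde, 40b61a4, 44328da, 4b090cc, 61f4e74, 8ea7c5a, bd9ba76, ca4bcaa, d0b24ab, e0fb362, e2ee48a, f785195, fa0651e}.
Reachable from 2b13fde: {2b13fde, d0b24ab}.
In e2ee48a's history but not 2b13fde's: {1f45792, 40b61a4, 44328da, 4b090cc, 61f4e74, 8ea7c5a, bd9ba76, ca4bcaa, e0fb362, e2ee48a, f785195, fa0651e} — 12 commits.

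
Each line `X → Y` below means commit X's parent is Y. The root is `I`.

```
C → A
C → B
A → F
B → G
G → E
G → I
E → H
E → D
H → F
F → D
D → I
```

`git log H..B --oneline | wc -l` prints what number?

3

Reachable from B: {B, D, E, F, G, H, I}.
Reachable from H: {D, F, H, I}.
In B's history but not H's: {B, E, G} — 3 commits.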